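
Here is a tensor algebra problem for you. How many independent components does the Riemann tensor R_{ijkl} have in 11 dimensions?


The Riemann tensor in d dimensions has d^2(d^2 - 1)/12 independent components.
d = 11, so d^2 = 121
d^2 - 1 = 120
d^2(d^2 - 1) = 121 * 120 = 14520
Divide by 12: 14520 / 12 = 1210

1210


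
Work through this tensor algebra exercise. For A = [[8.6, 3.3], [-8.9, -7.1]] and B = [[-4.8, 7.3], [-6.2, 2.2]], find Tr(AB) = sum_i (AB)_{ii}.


Tr(AB) = sum_i (AB)_{ii} where (AB)_{ii} = sum_k A_{ik} B_{ki}.
(AB)_{11} = 8.6*-4.8 + 3.3*-6.2 = -61.74
(AB)_{22} = -8.9*7.3 + -7.1*2.2 = -80.59
Tr(AB) = -61.74 + -80.59 = -142.33

-142.33


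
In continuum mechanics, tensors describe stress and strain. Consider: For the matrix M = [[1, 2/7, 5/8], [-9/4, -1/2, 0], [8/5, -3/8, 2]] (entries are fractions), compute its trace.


The trace is the sum of diagonal entries.
Diagonal: M[1,1] = 1, M[2,2] = -1/2, M[3,3] = 2
Tr(M) = 1 + -1/2 + 2
Computing step by step:
After adding M[1,1]: 1
After adding M[2,2]: 1/2
After adding M[3,3]: 5/2
Tr(M) = 5/2

5/2


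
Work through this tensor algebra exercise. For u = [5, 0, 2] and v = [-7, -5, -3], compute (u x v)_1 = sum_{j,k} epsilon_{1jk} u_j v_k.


(u x v)_1 = sum_{j,k} epsilon_{1jk} u_j v_k. Only permutations of (1,2,3) contribute; the two non-zero terms are:
eps_{123} u_2 v_3 = 1 * 0 * -3 = 0
eps_{132} u_3 v_2 = -1 * 2 * -5 = 10
(u x v)_1 = 10

10


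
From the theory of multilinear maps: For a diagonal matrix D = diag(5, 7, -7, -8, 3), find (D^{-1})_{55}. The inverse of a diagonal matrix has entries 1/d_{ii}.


For a diagonal matrix, the inverse has entries (D^{-1})_{ii} = 1/d_{ii}.
The diagonal entries are: d_{11} = 5, d_{22} = 7, d_{33} = -7, d_{44} = -8, d_{55} = 3
We need (D^{-1})_{55} = 1/d_{55} = 1/3 = 1/3

1/3


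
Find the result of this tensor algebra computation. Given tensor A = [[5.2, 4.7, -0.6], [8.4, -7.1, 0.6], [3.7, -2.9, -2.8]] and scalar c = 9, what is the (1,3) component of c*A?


Scalar multiplication: (cA)_{ij} = c * A_{ij}.
c = 9
A_{13} = -0.6
(cA)_{13} = 9 * -0.6 = -5.4

-5.4


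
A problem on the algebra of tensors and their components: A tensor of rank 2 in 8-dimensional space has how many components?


The number of components of a rank-r tensor in d dimensions is d^r.
Here d = 8 and r = 2.
8^2 = 64

64


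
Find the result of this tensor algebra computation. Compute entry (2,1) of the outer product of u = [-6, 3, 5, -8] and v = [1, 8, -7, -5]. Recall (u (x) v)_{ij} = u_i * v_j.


The outer product entry T_{ij} = u_i * v_j.
We need i=2, j=1.
u_2 = 3, v_1 = 1
T_{2,1} = 3 * 1 = 3

3


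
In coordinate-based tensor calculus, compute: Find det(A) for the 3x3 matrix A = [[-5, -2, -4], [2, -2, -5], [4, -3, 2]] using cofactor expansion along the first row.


Expanding along the first row, det(A) = a11*M_11 - a12*M_12 + a13*M_13, where M_1j is the (1,j) minor.
Minor M_11 = -2*2 - -5*-3 = -19
Minor M_12 = 2*2 - -5*4 = 24
Minor M_13 = 2*-3 - -2*4 = 2
det = -5*(-19) - -2*(24) + -4*(2)
    = 95 - -48 + -8
    = 135

135


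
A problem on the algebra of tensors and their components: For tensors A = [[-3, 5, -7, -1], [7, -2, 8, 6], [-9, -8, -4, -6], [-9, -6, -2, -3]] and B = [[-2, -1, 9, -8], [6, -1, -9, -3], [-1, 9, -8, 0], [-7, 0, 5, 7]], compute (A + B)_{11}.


Tensor addition is component-wise: (A + B)_{ij} = A_{ij} + B_{ij}.
A_{11} = -3
B_{11} = -2
(A + B)_{11} = -3 + -2 = -5

-5


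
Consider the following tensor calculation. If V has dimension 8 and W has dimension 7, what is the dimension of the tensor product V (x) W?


The dimension of a tensor product is the product of dimensions.
dim(V) = 8, dim(W) = 7
dim(V (x) W) = 8 * 7 = 56

56


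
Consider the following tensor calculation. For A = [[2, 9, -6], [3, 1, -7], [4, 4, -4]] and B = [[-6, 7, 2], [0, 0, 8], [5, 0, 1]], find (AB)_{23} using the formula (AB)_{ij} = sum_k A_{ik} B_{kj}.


(AB)_{ij} = sum_k A_{ik} B_{kj}.
For i=2, j=3:
A_{21} * B_{13} = 3 * 2 = 6
A_{22} * B_{23} = 1 * 8 = 8
A_{23} * B_{33} = -7 * 1 = -7
Sum = 6 + 8 + -7 = 7

7


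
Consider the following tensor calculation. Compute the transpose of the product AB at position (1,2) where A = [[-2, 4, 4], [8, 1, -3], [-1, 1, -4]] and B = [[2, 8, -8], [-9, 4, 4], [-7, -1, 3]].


(AB)^T_{ij} = (AB)_{ji} = sum_k A_{jk} B_{ki}.
For i=1, j=2 we need (AB)_{21}:
A_{21} * B_{11} = 8 * 2 = 16
A_{22} * B_{21} = 1 * -9 = -9
A_{23} * B_{31} = -3 * -7 = 21
Sum = 16 + -9 + 21 = 28

28


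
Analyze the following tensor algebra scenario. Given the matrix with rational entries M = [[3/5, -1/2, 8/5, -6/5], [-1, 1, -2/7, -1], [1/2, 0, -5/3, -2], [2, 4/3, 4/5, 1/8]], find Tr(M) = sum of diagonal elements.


The trace is the sum of diagonal entries.
Diagonal: M[1,1] = 3/5, M[2,2] = 1, M[3,3] = -5/3, M[4,4] = 1/8
Tr(M) = 3/5 + 1 + -5/3 + 1/8
Computing step by step:
After adding M[1,1]: 3/5
After adding M[2,2]: 8/5
After adding M[3,3]: -1/15
After adding M[4,4]: 7/120
Tr(M) = 7/120

7/120


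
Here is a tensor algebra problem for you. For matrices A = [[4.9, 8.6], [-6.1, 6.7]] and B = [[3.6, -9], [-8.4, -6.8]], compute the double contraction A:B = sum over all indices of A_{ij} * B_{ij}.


A:B = sum over all i,j of A_{ij} * B_{ij}.
Row 1: 4.9*3.6=17.64, 8.6*-9=-77.4 => row sum = -59.76
Row 2: -6.1*-8.4=51.24, 6.7*-6.8=-45.56 => row sum = 5.68
Total = -59.76 + 5.68 = -54.08

-54.08


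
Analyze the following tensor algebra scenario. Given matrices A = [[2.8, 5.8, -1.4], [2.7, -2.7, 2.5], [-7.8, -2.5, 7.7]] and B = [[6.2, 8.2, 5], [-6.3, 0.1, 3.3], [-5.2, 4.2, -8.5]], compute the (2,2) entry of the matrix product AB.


(AB)_{ij} = sum_k A_{ik} B_{kj}.
For i=2, j=2:
A_{21} * B_{12} = 2.7 * 8.2 = 22.14
A_{22} * B_{22} = -2.7 * 0.1 = -0.27
A_{23} * B_{32} = 2.5 * 4.2 = 10.5
Sum = 22.14 + -0.27 + 10.5 = 32.37

32.37


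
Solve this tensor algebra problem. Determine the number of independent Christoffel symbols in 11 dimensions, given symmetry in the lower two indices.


Christoffel symbols Gamma^k_{ij} are symmetric in i,j, so there are d * d(d+1)/2 independent symbols.
d = 11
d(d+1)/2 = 11 * 12 / 2 = 66
Total = 11 * 66 = 726

726


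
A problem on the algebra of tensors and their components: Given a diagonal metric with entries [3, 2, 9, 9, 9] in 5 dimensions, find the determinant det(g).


For a diagonal metric, the determinant is the product of diagonal entries.
Diagonal entries: 3, 2, 9, 9, 9
det(g) = 3 * 2 * 9 * 9 * 9 = 4374

4374


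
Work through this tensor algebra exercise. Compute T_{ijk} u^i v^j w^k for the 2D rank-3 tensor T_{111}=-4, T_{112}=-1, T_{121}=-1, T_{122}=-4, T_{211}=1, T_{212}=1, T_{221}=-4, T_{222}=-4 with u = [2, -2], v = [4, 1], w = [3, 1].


S = sum over i,j,k of T_{ijk} u_i v_j w_k. Expanding all 8 terms:
T_{111}*u_1*v_1*w_1 = -4*2*4*3 = -96  (running total: -96)
T_{112}*u_1*v_1*w_2 = -1*2*4*1 = -8  (running total: -104)
T_{121}*u_1*v_2*w_1 = -1*2*1*3 = -6  (running total: -110)
T_{122}*u_1*v_2*w_2 = -4*2*1*1 = -8  (running total: -118)
T_{211}*u_2*v_1*w_1 = 1*-2*4*3 = -24  (running total: -142)
T_{212}*u_2*v_1*w_2 = 1*-2*4*1 = -8  (running total: -150)
T_{221}*u_2*v_2*w_1 = -4*-2*1*3 = 24  (running total: -126)
T_{222}*u_2*v_2*w_2 = -4*-2*1*1 = 8  (running total: -118)
S = -118

-118


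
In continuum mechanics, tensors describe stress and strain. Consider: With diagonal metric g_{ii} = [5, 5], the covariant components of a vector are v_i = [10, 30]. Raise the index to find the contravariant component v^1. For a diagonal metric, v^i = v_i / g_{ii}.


To raise an index with a diagonal metric: v^i = v_i / g_{ii}.
For index 1: v_1 = 10, g_{11} = 5
v^1 = 10 / 5 = 2

2


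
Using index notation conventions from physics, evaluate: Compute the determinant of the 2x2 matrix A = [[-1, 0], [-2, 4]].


For a 2x2 matrix [[a, b], [c, d]], det = a*d - b*c.
a = -1, b = 0, c = -2, d = 4
a*d = -1 * 4 = -4
b*c = 0 * -2 = 0
det = -4 - 0 = -4

-4


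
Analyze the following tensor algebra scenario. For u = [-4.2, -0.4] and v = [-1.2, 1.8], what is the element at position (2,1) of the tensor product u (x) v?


The outer product entry T_{ij} = u_i * v_j.
We need i=2, j=1.
u_2 = -0.4, v_1 = -1.2
T_{2,1} = -0.4 * -1.2 = 0.48

0.48


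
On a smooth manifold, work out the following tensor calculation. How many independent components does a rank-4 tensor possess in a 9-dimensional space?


The number of components of a rank-r tensor in d dimensions is d^r.
Here d = 9 and r = 4.
9^4 = 6561

6561


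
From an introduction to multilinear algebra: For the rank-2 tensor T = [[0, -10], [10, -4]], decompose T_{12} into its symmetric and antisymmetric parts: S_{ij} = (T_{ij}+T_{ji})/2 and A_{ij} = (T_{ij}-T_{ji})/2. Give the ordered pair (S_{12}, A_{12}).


T_{12} = -10
T_{21} = 10
S_{12} = (-10 + 10)/2 = 0/2 = 0
A_{12} = (-10 - 10)/2 = -20/2 = -10
Check: S + A = 0 + -10 = -10 = T_{12}.

(0, -10)


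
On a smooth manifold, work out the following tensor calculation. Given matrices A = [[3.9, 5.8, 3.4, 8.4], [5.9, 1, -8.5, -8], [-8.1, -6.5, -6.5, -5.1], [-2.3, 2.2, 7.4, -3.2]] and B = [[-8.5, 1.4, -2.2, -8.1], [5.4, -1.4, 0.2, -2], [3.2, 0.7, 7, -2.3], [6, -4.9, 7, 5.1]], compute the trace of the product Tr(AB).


Tr(AB) = sum_i (AB)_{ii} where (AB)_{ii} = sum_k A_{ik} B_{ki}.
(AB)_{11} = 3.9*-8.5 + 5.8*5.4 + 3.4*3.2 + 8.4*6 = 59.45
(AB)_{22} = 5.9*1.4 + 1*-1.4 + -8.5*0.7 + -8*-4.9 = 40.11
(AB)_{33} = -8.1*-2.2 + -6.5*0.2 + -6.5*7 + -5.1*7 = -64.68
(AB)_{44} = -2.3*-8.1 + 2.2*-2 + 7.4*-2.3 + -3.2*5.1 = -19.11
Tr(AB) = 59.45 + 40.11 + -64.68 + -19.11 = 15.77

15.77


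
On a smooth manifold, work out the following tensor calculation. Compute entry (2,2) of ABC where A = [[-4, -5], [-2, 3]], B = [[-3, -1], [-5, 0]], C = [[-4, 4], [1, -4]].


(ABC)_{22} = sum_m (AB)_{2m} C_{m2}. First compute row 2 of AB.
(AB)_{21} = -2*-3 + 3*-5 = -9
(AB)_{22} = -2*-1 + 3*0 = 2
Now contract with column 2 of C:
(AB)_{21} * C_{12} = -9 * 4 = -36
(AB)_{22} * C_{22} = 2 * -4 = -8
(ABC)_{22} = -36 + -8 = -44

-44


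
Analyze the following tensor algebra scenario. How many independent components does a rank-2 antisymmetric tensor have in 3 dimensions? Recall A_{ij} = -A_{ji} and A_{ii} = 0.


An antisymmetric rank-2 tensor satisfies A_{ij} = -A_{ji}, so diagonal entries are zero.
The independent components are the upper-triangular entries: C(n, 2) = n(n-1)/2.
n = 3
C(3, 2) = 3 * 2 / 2 = 6 / 2 = 3

3


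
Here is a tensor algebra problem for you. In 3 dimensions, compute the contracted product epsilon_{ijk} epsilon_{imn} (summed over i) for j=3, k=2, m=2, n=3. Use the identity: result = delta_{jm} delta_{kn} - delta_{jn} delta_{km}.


Using the identity: epsilon_{ijk} epsilon_{imn} = delta_{jm} delta_{kn} - delta_{jn} delta_{km}.
delta_{32} = 0
delta_{23} = 0
delta_{33} = 1
delta_{22} = 1
Result = 0 * 0 - 1 * 1 = 0 - 1 = -1

-1


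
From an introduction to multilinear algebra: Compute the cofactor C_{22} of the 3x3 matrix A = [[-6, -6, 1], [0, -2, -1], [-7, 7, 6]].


To find cofactor C_{22}, delete row 2 and column 2.
The resulting 2x2 submatrix is: [[-6, 1], [-7, 6]]
Minor M_{22} = -6*6 - 1*-7
  = -36 - -7 = -29
Sign = (-1)^(2+2) = (-1)^4 = 1
Cofactor C_{22} = 1 * -29 = -29

-29


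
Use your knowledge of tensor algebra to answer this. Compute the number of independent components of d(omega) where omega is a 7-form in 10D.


The exterior derivative of a p-form is a (p+1)-form.
Its number of independent components is C(n, p+1).
n = 10, p+1 = 8
C(10, 8) = 45

45


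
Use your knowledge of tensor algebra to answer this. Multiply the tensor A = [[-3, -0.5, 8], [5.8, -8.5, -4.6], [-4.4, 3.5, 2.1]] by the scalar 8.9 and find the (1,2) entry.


Scalar multiplication: (cA)_{ij} = c * A_{ij}.
c = 8.9
A_{12} = -0.5
(cA)_{12} = 8.9 * -0.5 = -4.45

-4.45


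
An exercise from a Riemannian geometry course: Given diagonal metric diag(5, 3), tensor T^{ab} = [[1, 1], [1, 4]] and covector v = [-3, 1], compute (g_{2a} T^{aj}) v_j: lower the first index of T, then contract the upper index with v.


Step 1: lower the first index. For a diagonal metric, g_{ia} T^{aj} = g_{ii} T^{ij} (no sum on i).
g_{22} = 3
S_2{}^1 = 3 * T^{21} = 3 * 1 = 3
S_2{}^2 = 3 * T^{22} = 3 * 4 = 12
Step 2: contract S_2{}^j with v_j.
S_2{}^1 * v_1 = 3 * -3 = -9
S_2{}^2 * v_2 = 12 * 1 = 12
Result = -9 + 12 = 3

3


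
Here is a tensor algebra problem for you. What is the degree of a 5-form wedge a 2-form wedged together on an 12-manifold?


The degree of a wedge product is the sum of the degrees of the individual forms.
Degrees: 5, 2
Total degree = 5 + 2 = 7

7


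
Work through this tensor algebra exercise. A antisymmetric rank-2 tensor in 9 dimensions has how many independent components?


A antisymmetric rank-2 tensor in d dimensions has d(d-1)/2 independent components.
d = 9
d(d-1)/2 = 9 * 8 / 2 = 72 / 2 = 36

36


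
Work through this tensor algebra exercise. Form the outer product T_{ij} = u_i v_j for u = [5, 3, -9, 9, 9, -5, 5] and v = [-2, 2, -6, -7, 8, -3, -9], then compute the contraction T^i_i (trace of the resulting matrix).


The outer product gives T_{ij} = u_i v_j.
The trace (contraction) is Tr(T) = sum_i T_{ii} = sum_i u_i v_i.
Diagonal entries:
T_{11} = u_1 * v_1 = 5 * -2 = -10
T_{22} = u_2 * v_2 = 3 * 2 = 6
T_{33} = u_3 * v_3 = -9 * -6 = 54
T_{44} = u_4 * v_4 = 9 * -7 = -63
T_{55} = u_5 * v_5 = 9 * 8 = 72
T_{66} = u_6 * v_6 = -5 * -3 = 15
T_{77} = u_7 * v_7 = 5 * -9 = -45
Tr(T) = -10 + 6 + 54 + -63 + 72 + 15 + -45 = 29

29


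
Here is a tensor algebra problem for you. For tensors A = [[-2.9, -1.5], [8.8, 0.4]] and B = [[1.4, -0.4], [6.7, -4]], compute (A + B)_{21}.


Tensor addition is component-wise: (A + B)_{ij} = A_{ij} + B_{ij}.
A_{21} = 8.8
B_{21} = 6.7
(A + B)_{21} = 8.8 + 6.7 = 15.5

15.5


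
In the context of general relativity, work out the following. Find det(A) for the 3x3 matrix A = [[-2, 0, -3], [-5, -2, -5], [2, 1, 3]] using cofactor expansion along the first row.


Expanding along the first row, det(A) = a11*M_11 - a12*M_12 + a13*M_13, where M_1j is the (1,j) minor.
Minor M_11 = -2*3 - -5*1 = -1
Minor M_12 = -5*3 - -5*2 = -5
Minor M_13 = -5*1 - -2*2 = -1
det = -2*(-1) - 0*(-5) + -3*(-1)
    = 2 - 0 + 3
    = 5

5


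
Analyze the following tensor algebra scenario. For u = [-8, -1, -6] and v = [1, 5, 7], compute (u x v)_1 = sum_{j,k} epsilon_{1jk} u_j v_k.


(u x v)_1 = sum_{j,k} epsilon_{1jk} u_j v_k. Only permutations of (1,2,3) contribute; the two non-zero terms are:
eps_{123} u_2 v_3 = 1 * -1 * 7 = -7
eps_{132} u_3 v_2 = -1 * -6 * 5 = 30
(u x v)_1 = 23

23


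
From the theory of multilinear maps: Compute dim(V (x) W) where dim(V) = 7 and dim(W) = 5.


The dimension of a tensor product is the product of dimensions.
dim(V) = 7, dim(W) = 5
dim(V (x) W) = 7 * 5 = 35

35


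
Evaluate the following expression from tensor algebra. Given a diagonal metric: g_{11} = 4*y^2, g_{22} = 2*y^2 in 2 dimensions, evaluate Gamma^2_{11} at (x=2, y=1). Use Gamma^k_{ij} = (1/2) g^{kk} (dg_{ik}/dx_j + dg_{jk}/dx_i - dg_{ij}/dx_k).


For a diagonal metric, Gamma^k_{ij} = (1/2) g^{kk} (dg_{ik}/dx_j + dg_{jk}/dx_i - dg_{ij}/dx_k).
The metric is diagonal, so g_{ab} = 0 for a != b.
At the given point: g_{11} = 4, g_{22} = 2
g^{22} = 1/2
dg_{12}/dx_1 = 0 (off-diagonal)
dg_{12}/dx_1 = 0 (off-diagonal)
dg_{11}/dx_2 = dg_{11}/dx_2 = 8
Numerator = 0 + 0 - 8 = -8
Gamma^2_{11} = -8 / (2 * 2) = -2

-2


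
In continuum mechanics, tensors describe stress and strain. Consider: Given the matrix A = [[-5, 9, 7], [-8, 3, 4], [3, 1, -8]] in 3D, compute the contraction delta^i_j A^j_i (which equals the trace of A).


The contraction (trace) of a rank-2 tensor is the sum of its diagonal elements.
Diagonal entries: A[1,1] = -5, A[2,2] = 3, A[3,3] = -8
Tr(A) = -5 + 3 + -8 = -10

-10


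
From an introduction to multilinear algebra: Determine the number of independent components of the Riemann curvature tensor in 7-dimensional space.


The Riemann tensor in d dimensions has d^2(d^2 - 1)/12 independent components.
d = 7, so d^2 = 49
d^2 - 1 = 48
d^2(d^2 - 1) = 49 * 48 = 2352
Divide by 12: 2352 / 12 = 196

196


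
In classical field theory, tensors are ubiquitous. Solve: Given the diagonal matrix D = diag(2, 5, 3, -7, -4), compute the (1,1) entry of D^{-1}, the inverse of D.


For a diagonal matrix, the inverse has entries (D^{-1})_{ii} = 1/d_{ii}.
The diagonal entries are: d_{11} = 2, d_{22} = 5, d_{33} = 3, d_{44} = -7, d_{55} = -4
We need (D^{-1})_{11} = 1/d_{11} = 1/2 = 1/2

1/2


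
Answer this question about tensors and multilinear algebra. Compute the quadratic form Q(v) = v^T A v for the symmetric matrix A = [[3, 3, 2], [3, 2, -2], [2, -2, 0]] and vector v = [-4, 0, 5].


First compute Av:
(Av)_1 = 3*-4 + 3*0 + 2*5 = -2
(Av)_2 = 3*-4 + 2*0 + -2*5 = -22
(Av)_3 = 2*-4 + -2*0 + 0*5 = -8
Av = [-2, -22, -8]
Then v^T (Av) = -4*-2 + 0*-22 + 5*-8
= 8 + 0 + -40 = -32

-32


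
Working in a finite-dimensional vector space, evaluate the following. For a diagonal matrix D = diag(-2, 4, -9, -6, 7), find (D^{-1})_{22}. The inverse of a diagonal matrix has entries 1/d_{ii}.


For a diagonal matrix, the inverse has entries (D^{-1})_{ii} = 1/d_{ii}.
The diagonal entries are: d_{11} = -2, d_{22} = 4, d_{33} = -9, d_{44} = -6, d_{55} = 7
We need (D^{-1})_{22} = 1/d_{22} = 1/4 = 1/4

1/4


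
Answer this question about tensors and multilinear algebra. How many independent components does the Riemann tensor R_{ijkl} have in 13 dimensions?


The Riemann tensor in d dimensions has d^2(d^2 - 1)/12 independent components.
d = 13, so d^2 = 169
d^2 - 1 = 168
d^2(d^2 - 1) = 169 * 168 = 28392
Divide by 12: 28392 / 12 = 2366

2366


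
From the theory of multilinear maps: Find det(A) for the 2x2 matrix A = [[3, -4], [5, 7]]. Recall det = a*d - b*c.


For a 2x2 matrix [[a, b], [c, d]], det = a*d - b*c.
a = 3, b = -4, c = 5, d = 7
a*d = 3 * 7 = 21
b*c = -4 * 5 = -20
det = 21 - -20 = 41

41


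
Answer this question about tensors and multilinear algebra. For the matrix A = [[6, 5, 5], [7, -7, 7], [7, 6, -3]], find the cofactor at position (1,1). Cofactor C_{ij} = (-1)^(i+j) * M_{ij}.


To find cofactor C_{11}, delete row 1 and column 1.
The resulting 2x2 submatrix is: [[-7, 7], [6, -3]]
Minor M_{11} = -7*-3 - 7*6
  = 21 - 42 = -21
Sign = (-1)^(1+1) = (-1)^2 = 1
Cofactor C_{11} = 1 * -21 = -21

-21


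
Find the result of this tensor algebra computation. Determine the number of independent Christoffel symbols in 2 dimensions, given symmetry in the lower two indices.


Christoffel symbols Gamma^k_{ij} are symmetric in i,j, so there are d * d(d+1)/2 independent symbols.
d = 2
d(d+1)/2 = 2 * 3 / 2 = 3
Total = 2 * 3 = 6

6


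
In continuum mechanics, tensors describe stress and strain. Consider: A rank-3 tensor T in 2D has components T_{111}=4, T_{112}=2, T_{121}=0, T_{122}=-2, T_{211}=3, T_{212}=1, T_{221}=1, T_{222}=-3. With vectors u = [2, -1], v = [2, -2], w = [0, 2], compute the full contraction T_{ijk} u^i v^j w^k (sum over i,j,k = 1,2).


S = sum over i,j,k of T_{ijk} u_i v_j w_k. Expanding all 8 terms:
T_{111}*u_1*v_1*w_1 = 4*2*2*0 = 0  (running total: 0)
T_{112}*u_1*v_1*w_2 = 2*2*2*2 = 16  (running total: 16)
T_{121}*u_1*v_2*w_1 = 0*2*-2*0 = 0  (running total: 16)
T_{122}*u_1*v_2*w_2 = -2*2*-2*2 = 16  (running total: 32)
T_{211}*u_2*v_1*w_1 = 3*-1*2*0 = 0  (running total: 32)
T_{212}*u_2*v_1*w_2 = 1*-1*2*2 = -4  (running total: 28)
T_{221}*u_2*v_2*w_1 = 1*-1*-2*0 = 0  (running total: 28)
T_{222}*u_2*v_2*w_2 = -3*-1*-2*2 = -12  (running total: 16)
S = 16

16


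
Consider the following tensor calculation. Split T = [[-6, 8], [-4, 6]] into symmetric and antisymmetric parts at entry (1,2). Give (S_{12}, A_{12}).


T_{12} = 8
T_{21} = -4
S_{12} = (8 + -4)/2 = 4/2 = 2
A_{12} = (8 - -4)/2 = 12/2 = 6
Check: S + A = 2 + 6 = 8 = T_{12}.

(2, 6)


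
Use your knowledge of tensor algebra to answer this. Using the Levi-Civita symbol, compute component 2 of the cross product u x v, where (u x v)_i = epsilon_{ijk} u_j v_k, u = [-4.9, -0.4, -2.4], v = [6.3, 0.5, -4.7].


(u x v)_2 = sum_{j,k} epsilon_{2jk} u_j v_k. Only permutations of (1,2,3) contribute; the two non-zero terms are:
eps_{213} u_1 v_3 = -1 * -4.9 * -4.7 = -23.03
eps_{231} u_3 v_1 = 1 * -2.4 * 6.3 = -15.12
(u x v)_2 = -38.15

-38.15


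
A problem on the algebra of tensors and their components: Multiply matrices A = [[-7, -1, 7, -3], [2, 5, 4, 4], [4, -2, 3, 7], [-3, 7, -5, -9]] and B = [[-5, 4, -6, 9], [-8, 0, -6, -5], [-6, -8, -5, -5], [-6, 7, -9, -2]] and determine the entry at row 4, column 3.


(AB)_{ij} = sum_k A_{ik} B_{kj}.
For i=4, j=3:
A_{41} * B_{13} = -3 * -6 = 18
A_{42} * B_{23} = 7 * -6 = -42
A_{43} * B_{33} = -5 * -5 = 25
A_{44} * B_{43} = -9 * -9 = 81
Sum = 18 + -42 + 25 + 81 = 82

82


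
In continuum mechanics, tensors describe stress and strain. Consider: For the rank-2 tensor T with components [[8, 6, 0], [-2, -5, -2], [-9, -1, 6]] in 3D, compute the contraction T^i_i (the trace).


The contraction (trace) of a rank-2 tensor is the sum of its diagonal elements.
Diagonal entries: A[1,1] = 8, A[2,2] = -5, A[3,3] = 6
Tr(A) = 8 + -5 + 6 = 9

9


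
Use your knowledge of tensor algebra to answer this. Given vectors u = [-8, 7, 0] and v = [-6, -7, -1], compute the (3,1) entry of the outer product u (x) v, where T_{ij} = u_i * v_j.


The outer product entry T_{ij} = u_i * v_j.
We need i=3, j=1.
u_3 = 0, v_1 = -6
T_{3,1} = 0 * -6 = 0

0


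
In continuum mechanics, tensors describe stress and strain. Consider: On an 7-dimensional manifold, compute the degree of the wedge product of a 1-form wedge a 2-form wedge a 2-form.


The degree of a wedge product is the sum of the degrees of the individual forms.
Degrees: 1, 2, 2
Total degree = 1 + 2 + 2 = 5

5


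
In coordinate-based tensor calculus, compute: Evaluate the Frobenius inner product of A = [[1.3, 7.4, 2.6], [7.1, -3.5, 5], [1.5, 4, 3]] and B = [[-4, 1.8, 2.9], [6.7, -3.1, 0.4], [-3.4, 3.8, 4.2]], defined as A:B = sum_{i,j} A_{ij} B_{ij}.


A:B = sum over all i,j of A_{ij} * B_{ij}.
Row 1: 1.3*-4=-5.2, 7.4*1.8=13.32, 2.6*2.9=7.54 => row sum = 15.66
Row 2: 7.1*6.7=47.57, -3.5*-3.1=10.85, 5*0.4=2 => row sum = 60.42
Row 3: 1.5*-3.4=-5.1, 4*3.8=15.2, 3*4.2=12.6 => row sum = 22.7
Total = 15.66 + 60.42 + 22.7 = 98.78

98.78


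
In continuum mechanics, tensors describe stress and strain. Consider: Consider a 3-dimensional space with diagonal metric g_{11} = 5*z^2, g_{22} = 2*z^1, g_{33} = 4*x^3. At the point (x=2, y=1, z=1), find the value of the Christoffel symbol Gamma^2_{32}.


For a diagonal metric, Gamma^k_{ij} = (1/2) g^{kk} (dg_{ik}/dx_j + dg_{jk}/dx_i - dg_{ij}/dx_k).
The metric is diagonal, so g_{ab} = 0 for a != b.
At the given point: g_{11} = 5, g_{22} = 2, g_{33} = 32
g^{22} = 1/2
dg_{32}/dx_2 = 0 (off-diagonal)
dg_{22}/dx_3 = dg_{22}/dx_3 = 2
dg_{32}/dx_2 = 0 (off-diagonal)
Numerator = 0 + 2 - 0 = 2
Gamma^2_{32} = 2 / (2 * 2) = 1/2

1/2


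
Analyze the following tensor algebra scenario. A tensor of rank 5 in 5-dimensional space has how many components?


The number of components of a rank-r tensor in d dimensions is d^r.
Here d = 5 and r = 5.
5^5 = 3125

3125


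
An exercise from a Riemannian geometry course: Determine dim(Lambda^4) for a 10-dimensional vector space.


The dimension of the space of p-forms on an n-dimensional space is C(n, p).
n = 10, p = 4
C(10, 4) = 10! / (4! * 6!) = 210

210


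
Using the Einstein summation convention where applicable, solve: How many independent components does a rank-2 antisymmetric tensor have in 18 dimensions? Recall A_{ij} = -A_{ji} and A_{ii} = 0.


An antisymmetric rank-2 tensor satisfies A_{ij} = -A_{ji}, so diagonal entries are zero.
The independent components are the upper-triangular entries: C(n, 2) = n(n-1)/2.
n = 18
C(18, 2) = 18 * 17 / 2 = 306 / 2 = 153

153


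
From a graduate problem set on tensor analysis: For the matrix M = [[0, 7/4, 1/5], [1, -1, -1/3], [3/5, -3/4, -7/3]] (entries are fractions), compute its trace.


The trace is the sum of diagonal entries.
Diagonal: M[1,1] = 0, M[2,2] = -1, M[3,3] = -7/3
Tr(M) = 0 + -1 + -7/3
Computing step by step:
After adding M[1,1]: 0
After adding M[2,2]: -1
After adding M[3,3]: -10/3
Tr(M) = -10/3

-10/3


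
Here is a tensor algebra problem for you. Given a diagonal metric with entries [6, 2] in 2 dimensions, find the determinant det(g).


For a diagonal metric, the determinant is the product of diagonal entries.
Diagonal entries: 6, 2
det(g) = 6 * 2 = 12

12


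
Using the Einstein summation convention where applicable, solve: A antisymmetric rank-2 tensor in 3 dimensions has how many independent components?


A antisymmetric rank-2 tensor in d dimensions has d(d-1)/2 independent components.
d = 3
d(d-1)/2 = 3 * 2 / 2 = 6 / 2 = 3

3


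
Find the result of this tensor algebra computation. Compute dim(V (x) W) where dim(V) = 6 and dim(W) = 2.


The dimension of a tensor product is the product of dimensions.
dim(V) = 6, dim(W) = 2
dim(V (x) W) = 6 * 2 = 12

12


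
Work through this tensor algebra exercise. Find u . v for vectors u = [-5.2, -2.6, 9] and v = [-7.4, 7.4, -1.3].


The inner product u . v = sum of u_i * v_i.
Term-by-term: -5.2 * -7.4, -2.6 * 7.4, 9 * -1.3
Products: 38.48, -19.24, -11.7
Sum = 38.48 + -19.24 + -11.7 = 7.54

7.54


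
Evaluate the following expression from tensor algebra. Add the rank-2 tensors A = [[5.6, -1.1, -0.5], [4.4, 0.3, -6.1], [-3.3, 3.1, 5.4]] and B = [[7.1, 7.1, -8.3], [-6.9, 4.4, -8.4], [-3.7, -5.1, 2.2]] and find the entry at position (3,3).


Tensor addition is component-wise: (A + B)_{ij} = A_{ij} + B_{ij}.
A_{33} = 5.4
B_{33} = 2.2
(A + B)_{33} = 5.4 + 2.2 = 7.6

7.6


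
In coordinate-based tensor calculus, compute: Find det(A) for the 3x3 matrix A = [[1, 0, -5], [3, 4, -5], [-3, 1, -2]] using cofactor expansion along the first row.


Expanding along the first row, det(A) = a11*M_11 - a12*M_12 + a13*M_13, where M_1j is the (1,j) minor.
Minor M_11 = 4*-2 - -5*1 = -3
Minor M_12 = 3*-2 - -5*-3 = -21
Minor M_13 = 3*1 - 4*-3 = 15
det = 1*(-3) - 0*(-21) + -5*(15)
    = -3 - 0 + -75
    = -78

-78


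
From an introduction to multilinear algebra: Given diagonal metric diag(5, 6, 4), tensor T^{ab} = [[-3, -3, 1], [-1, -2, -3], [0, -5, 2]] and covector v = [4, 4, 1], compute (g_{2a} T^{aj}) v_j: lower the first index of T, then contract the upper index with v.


Step 1: lower the first index. For a diagonal metric, g_{ia} T^{aj} = g_{ii} T^{ij} (no sum on i).
g_{22} = 6
S_2{}^1 = 6 * T^{21} = 6 * -1 = -6
S_2{}^2 = 6 * T^{22} = 6 * -2 = -12
S_2{}^3 = 6 * T^{23} = 6 * -3 = -18
Step 2: contract S_2{}^j with v_j.
S_2{}^1 * v_1 = -6 * 4 = -24
S_2{}^2 * v_2 = -12 * 4 = -48
S_2{}^3 * v_3 = -18 * 1 = -18
Result = -24 + -48 + -18 = -90

-90


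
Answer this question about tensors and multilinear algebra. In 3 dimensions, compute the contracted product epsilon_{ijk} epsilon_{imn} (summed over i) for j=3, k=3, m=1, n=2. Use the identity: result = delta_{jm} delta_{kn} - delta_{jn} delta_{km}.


Using the identity: epsilon_{ijk} epsilon_{imn} = delta_{jm} delta_{kn} - delta_{jn} delta_{km}.
delta_{31} = 0
delta_{32} = 0
delta_{32} = 0
delta_{31} = 0
Result = 0 * 0 - 0 * 0 = 0 - 0 = 0

0


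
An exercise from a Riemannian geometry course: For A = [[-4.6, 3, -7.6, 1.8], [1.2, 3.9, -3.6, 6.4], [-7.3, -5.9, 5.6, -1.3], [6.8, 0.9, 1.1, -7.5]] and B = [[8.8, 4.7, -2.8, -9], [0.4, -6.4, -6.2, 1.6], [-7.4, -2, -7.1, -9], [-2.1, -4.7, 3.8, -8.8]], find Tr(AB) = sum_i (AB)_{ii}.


Tr(AB) = sum_i (AB)_{ii} where (AB)_{ii} = sum_k A_{ik} B_{ki}.
(AB)_{11} = -4.6*8.8 + 3*0.4 + -7.6*-7.4 + 1.8*-2.1 = 13.18
(AB)_{22} = 1.2*4.7 + 3.9*-6.4 + -3.6*-2 + 6.4*-4.7 = -42.2
(AB)_{33} = -7.3*-2.8 + -5.9*-6.2 + 5.6*-7.1 + -1.3*3.8 = 12.32
(AB)_{44} = 6.8*-9 + 0.9*1.6 + 1.1*-9 + -7.5*-8.8 = -3.66
Tr(AB) = 13.18 + -42.2 + 12.32 + -3.66 = -20.36

-20.36


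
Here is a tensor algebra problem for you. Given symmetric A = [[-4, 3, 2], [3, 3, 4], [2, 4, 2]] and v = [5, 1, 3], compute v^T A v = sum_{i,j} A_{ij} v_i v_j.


First compute Av:
(Av)_1 = -4*5 + 3*1 + 2*3 = -11
(Av)_2 = 3*5 + 3*1 + 4*3 = 30
(Av)_3 = 2*5 + 4*1 + 2*3 = 20
Av = [-11, 30, 20]
Then v^T (Av) = 5*-11 + 1*30 + 3*20
= -55 + 30 + 60 = 35

35


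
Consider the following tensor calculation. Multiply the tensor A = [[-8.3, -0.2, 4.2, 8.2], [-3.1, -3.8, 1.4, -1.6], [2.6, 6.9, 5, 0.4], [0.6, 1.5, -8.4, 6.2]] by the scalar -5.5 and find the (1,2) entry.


Scalar multiplication: (cA)_{ij} = c * A_{ij}.
c = -5.5
A_{12} = -0.2
(cA)_{12} = -5.5 * -0.2 = 1.1

1.1


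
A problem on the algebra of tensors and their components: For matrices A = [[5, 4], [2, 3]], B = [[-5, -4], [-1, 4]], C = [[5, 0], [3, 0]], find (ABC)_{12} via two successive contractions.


(ABC)_{12} = sum_m (AB)_{1m} C_{m2}. First compute row 1 of AB.
(AB)_{11} = 5*-5 + 4*-1 = -29
(AB)_{12} = 5*-4 + 4*4 = -4
Now contract with column 2 of C:
(AB)_{11} * C_{12} = -29 * 0 = 0
(AB)_{12} * C_{22} = -4 * 0 = 0
(ABC)_{12} = 0 + 0 = 0

0


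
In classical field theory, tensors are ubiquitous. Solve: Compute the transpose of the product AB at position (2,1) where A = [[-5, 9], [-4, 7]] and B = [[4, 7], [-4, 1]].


(AB)^T_{ij} = (AB)_{ji} = sum_k A_{jk} B_{ki}.
For i=2, j=1 we need (AB)_{12}:
A_{11} * B_{12} = -5 * 7 = -35
A_{12} * B_{22} = 9 * 1 = 9
Sum = -35 + 9 = -26

-26


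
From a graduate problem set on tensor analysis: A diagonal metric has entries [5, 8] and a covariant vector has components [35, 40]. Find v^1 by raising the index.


To raise an index with a diagonal metric: v^i = v_i / g_{ii}.
For index 1: v_1 = 35, g_{11} = 5
v^1 = 35 / 5 = 7

7


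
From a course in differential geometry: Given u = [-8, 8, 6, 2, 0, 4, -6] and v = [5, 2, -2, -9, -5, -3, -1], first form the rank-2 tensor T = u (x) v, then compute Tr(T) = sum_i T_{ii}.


The outer product gives T_{ij} = u_i v_j.
The trace (contraction) is Tr(T) = sum_i T_{ii} = sum_i u_i v_i.
Diagonal entries:
T_{11} = u_1 * v_1 = -8 * 5 = -40
T_{22} = u_2 * v_2 = 8 * 2 = 16
T_{33} = u_3 * v_3 = 6 * -2 = -12
T_{44} = u_4 * v_4 = 2 * -9 = -18
T_{55} = u_5 * v_5 = 0 * -5 = 0
T_{66} = u_6 * v_6 = 4 * -3 = -12
T_{77} = u_7 * v_7 = -6 * -1 = 6
Tr(T) = -40 + 16 + -12 + -18 + 0 + -12 + 6 = -60

-60


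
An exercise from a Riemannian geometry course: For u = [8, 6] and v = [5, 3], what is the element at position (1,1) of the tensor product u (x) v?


The outer product entry T_{ij} = u_i * v_j.
We need i=1, j=1.
u_1 = 8, v_1 = 5
T_{1,1} = 8 * 5 = 40

40


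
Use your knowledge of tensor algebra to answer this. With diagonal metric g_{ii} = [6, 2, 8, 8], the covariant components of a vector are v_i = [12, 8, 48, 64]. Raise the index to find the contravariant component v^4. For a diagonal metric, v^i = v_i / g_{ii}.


To raise an index with a diagonal metric: v^i = v_i / g_{ii}.
For index 4: v_4 = 64, g_{44} = 8
v^4 = 64 / 8 = 8

8


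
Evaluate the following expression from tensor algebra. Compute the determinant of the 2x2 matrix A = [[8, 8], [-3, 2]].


For a 2x2 matrix [[a, b], [c, d]], det = a*d - b*c.
a = 8, b = 8, c = -3, d = 2
a*d = 8 * 2 = 16
b*c = 8 * -3 = -24
det = 16 - -24 = 40

40


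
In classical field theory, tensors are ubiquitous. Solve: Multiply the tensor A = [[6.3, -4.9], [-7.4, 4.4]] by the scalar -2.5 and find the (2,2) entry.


Scalar multiplication: (cA)_{ij} = c * A_{ij}.
c = -2.5
A_{22} = 4.4
(cA)_{22} = -2.5 * 4.4 = -11

-11


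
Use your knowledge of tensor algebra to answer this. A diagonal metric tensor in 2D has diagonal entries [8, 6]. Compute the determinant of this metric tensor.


For a diagonal metric, the determinant is the product of diagonal entries.
Diagonal entries: 8, 6
det(g) = 8 * 6 = 48

48


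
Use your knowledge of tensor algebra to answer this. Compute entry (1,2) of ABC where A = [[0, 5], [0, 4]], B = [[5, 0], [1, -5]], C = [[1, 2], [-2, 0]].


(ABC)_{12} = sum_m (AB)_{1m} C_{m2}. First compute row 1 of AB.
(AB)_{11} = 0*5 + 5*1 = 5
(AB)_{12} = 0*0 + 5*-5 = -25
Now contract with column 2 of C:
(AB)_{11} * C_{12} = 5 * 2 = 10
(AB)_{12} * C_{22} = -25 * 0 = 0
(ABC)_{12} = 10 + 0 = 10

10


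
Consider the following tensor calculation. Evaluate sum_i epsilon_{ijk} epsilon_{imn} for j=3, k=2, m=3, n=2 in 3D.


Using the identity: epsilon_{ijk} epsilon_{imn} = delta_{jm} delta_{kn} - delta_{jn} delta_{km}.
delta_{33} = 1
delta_{22} = 1
delta_{32} = 0
delta_{23} = 0
Result = 1 * 1 - 0 * 0 = 1 - 0 = 1

1


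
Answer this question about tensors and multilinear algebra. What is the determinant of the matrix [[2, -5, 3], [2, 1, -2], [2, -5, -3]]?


Expanding along the first row, det(A) = a11*M_11 - a12*M_12 + a13*M_13, where M_1j is the (1,j) minor.
Minor M_11 = 1*-3 - -2*-5 = -13
Minor M_12 = 2*-3 - -2*2 = -2
Minor M_13 = 2*-5 - 1*2 = -12
det = 2*(-13) - -5*(-2) + 3*(-12)
    = -26 - 10 + -36
    = -72

-72


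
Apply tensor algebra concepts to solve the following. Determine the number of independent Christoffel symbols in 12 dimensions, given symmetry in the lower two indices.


Christoffel symbols Gamma^k_{ij} are symmetric in i,j, so there are d * d(d+1)/2 independent symbols.
d = 12
d(d+1)/2 = 12 * 13 / 2 = 78
Total = 12 * 78 = 936

936


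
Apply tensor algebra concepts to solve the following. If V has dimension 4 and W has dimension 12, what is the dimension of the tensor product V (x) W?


The dimension of a tensor product is the product of dimensions.
dim(V) = 4, dim(W) = 12
dim(V (x) W) = 4 * 12 = 48

48


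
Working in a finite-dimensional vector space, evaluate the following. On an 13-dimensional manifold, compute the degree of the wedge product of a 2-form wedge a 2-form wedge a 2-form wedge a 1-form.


The degree of a wedge product is the sum of the degrees of the individual forms.
Degrees: 2, 2, 2, 1
Total degree = 2 + 2 + 2 + 1 = 7

7


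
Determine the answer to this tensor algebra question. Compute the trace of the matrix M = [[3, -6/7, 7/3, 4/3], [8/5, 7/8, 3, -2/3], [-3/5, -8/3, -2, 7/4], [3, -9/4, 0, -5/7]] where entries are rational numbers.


The trace is the sum of diagonal entries.
Diagonal: M[1,1] = 3, M[2,2] = 7/8, M[3,3] = -2, M[4,4] = -5/7
Tr(M) = 3 + 7/8 + -2 + -5/7
Computing step by step:
After adding M[1,1]: 3
After adding M[2,2]: 31/8
After adding M[3,3]: 15/8
After adding M[4,4]: 65/56
Tr(M) = 65/56

65/56


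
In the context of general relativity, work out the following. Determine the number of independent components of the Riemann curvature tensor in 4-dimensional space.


The Riemann tensor in d dimensions has d^2(d^2 - 1)/12 independent components.
d = 4, so d^2 = 16
d^2 - 1 = 15
d^2(d^2 - 1) = 16 * 15 = 240
Divide by 12: 240 / 12 = 20

20


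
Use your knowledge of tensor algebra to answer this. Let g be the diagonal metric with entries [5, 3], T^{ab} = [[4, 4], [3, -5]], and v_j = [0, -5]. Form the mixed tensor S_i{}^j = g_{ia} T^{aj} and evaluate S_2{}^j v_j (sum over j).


Step 1: lower the first index. For a diagonal metric, g_{ia} T^{aj} = g_{ii} T^{ij} (no sum on i).
g_{22} = 3
S_2{}^1 = 3 * T^{21} = 3 * 3 = 9
S_2{}^2 = 3 * T^{22} = 3 * -5 = -15
Step 2: contract S_2{}^j with v_j.
S_2{}^1 * v_1 = 9 * 0 = 0
S_2{}^2 * v_2 = -15 * -5 = 75
Result = 0 + 75 = 75

75


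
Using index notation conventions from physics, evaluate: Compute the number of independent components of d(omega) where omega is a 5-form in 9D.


The exterior derivative of a p-form is a (p+1)-form.
Its number of independent components is C(n, p+1).
n = 9, p+1 = 6
C(9, 6) = 84

84


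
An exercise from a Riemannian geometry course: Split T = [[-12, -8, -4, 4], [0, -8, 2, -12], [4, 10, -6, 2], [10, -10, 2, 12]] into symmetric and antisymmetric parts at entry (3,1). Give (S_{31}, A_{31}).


T_{31} = 4
T_{13} = -4
S_{31} = (4 + -4)/2 = 0/2 = 0
A_{31} = (4 - -4)/2 = 8/2 = 4
Check: S + A = 0 + 4 = 4 = T_{31}.

(0, 4)


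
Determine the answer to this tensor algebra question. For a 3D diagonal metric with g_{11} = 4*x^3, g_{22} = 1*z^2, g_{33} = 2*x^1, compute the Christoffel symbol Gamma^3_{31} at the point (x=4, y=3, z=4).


For a diagonal metric, Gamma^k_{ij} = (1/2) g^{kk} (dg_{ik}/dx_j + dg_{jk}/dx_i - dg_{ij}/dx_k).
The metric is diagonal, so g_{ab} = 0 for a != b.
At the given point: g_{11} = 256, g_{22} = 16, g_{33} = 8
g^{33} = 1/8
dg_{33}/dx_1 = dg_{33}/dx_1 = 2
dg_{13}/dx_3 = 0 (off-diagonal)
dg_{31}/dx_3 = 0 (off-diagonal)
Numerator = 2 + 0 - 0 = 2
Gamma^3_{31} = 2 / (2 * 8) = 1/8

1/8


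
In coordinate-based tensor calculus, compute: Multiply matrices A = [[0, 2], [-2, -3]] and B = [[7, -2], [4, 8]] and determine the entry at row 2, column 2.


(AB)_{ij} = sum_k A_{ik} B_{kj}.
For i=2, j=2:
A_{21} * B_{12} = -2 * -2 = 4
A_{22} * B_{22} = -3 * 8 = -24
Sum = 4 + -24 = -20

-20


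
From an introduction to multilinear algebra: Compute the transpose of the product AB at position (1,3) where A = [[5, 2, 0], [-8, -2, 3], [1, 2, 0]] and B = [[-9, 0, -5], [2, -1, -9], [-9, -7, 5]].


(AB)^T_{ij} = (AB)_{ji} = sum_k A_{jk} B_{ki}.
For i=1, j=3 we need (AB)_{31}:
A_{31} * B_{11} = 1 * -9 = -9
A_{32} * B_{21} = 2 * 2 = 4
A_{33} * B_{31} = 0 * -9 = 0
Sum = -9 + 4 + 0 = -5

-5


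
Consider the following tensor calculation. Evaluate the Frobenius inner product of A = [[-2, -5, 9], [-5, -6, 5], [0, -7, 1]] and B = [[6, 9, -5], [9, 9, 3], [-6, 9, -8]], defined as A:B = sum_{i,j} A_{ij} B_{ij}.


A:B = sum over all i,j of A_{ij} * B_{ij}.
Row 1: -2*6=-12, -5*9=-45, 9*-5=-45 => row sum = -102
Row 2: -5*9=-45, -6*9=-54, 5*3=15 => row sum = -84
Row 3: 0*-6=0, -7*9=-63, 1*-8=-8 => row sum = -71
Total = -102 + -84 + -71 = -257

-257


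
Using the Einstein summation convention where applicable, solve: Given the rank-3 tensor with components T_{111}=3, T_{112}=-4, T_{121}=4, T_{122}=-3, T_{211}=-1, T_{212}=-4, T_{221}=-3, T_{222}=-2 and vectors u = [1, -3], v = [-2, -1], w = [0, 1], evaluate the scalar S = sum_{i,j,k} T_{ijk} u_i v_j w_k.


S = sum over i,j,k of T_{ijk} u_i v_j w_k. Expanding all 8 terms:
T_{111}*u_1*v_1*w_1 = 3*1*-2*0 = 0  (running total: 0)
T_{112}*u_1*v_1*w_2 = -4*1*-2*1 = 8  (running total: 8)
T_{121}*u_1*v_2*w_1 = 4*1*-1*0 = 0  (running total: 8)
T_{122}*u_1*v_2*w_2 = -3*1*-1*1 = 3  (running total: 11)
T_{211}*u_2*v_1*w_1 = -1*-3*-2*0 = 0  (running total: 11)
T_{212}*u_2*v_1*w_2 = -4*-3*-2*1 = -24  (running total: -13)
T_{221}*u_2*v_2*w_1 = -3*-3*-1*0 = 0  (running total: -13)
T_{222}*u_2*v_2*w_2 = -2*-3*-1*1 = -6  (running total: -19)
S = -19

-19


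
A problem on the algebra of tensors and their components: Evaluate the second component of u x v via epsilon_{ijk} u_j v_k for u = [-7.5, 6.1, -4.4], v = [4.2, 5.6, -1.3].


(u x v)_2 = sum_{j,k} epsilon_{2jk} u_j v_k. Only permutations of (1,2,3) contribute; the two non-zero terms are:
eps_{213} u_1 v_3 = -1 * -7.5 * -1.3 = -9.75
eps_{231} u_3 v_1 = 1 * -4.4 * 4.2 = -18.48
(u x v)_2 = -28.23

-28.23


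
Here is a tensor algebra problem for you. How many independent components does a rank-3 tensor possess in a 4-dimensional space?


The number of components of a rank-r tensor in d dimensions is d^r.
Here d = 4 and r = 3.
4^3 = 64

64


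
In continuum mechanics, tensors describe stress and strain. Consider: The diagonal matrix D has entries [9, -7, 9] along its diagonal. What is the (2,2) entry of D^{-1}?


For a diagonal matrix, the inverse has entries (D^{-1})_{ii} = 1/d_{ii}.
The diagonal entries are: d_{11} = 9, d_{22} = -7, d_{33} = 9
We need (D^{-1})_{22} = 1/d_{22} = 1/-7 = -1/7

-1/7


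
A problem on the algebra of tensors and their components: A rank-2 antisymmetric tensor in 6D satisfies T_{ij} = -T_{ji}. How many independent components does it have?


An antisymmetric rank-2 tensor satisfies A_{ij} = -A_{ji}, so diagonal entries are zero.
The independent components are the upper-triangular entries: C(n, 2) = n(n-1)/2.
n = 6
C(6, 2) = 6 * 5 / 2 = 30 / 2 = 15

15


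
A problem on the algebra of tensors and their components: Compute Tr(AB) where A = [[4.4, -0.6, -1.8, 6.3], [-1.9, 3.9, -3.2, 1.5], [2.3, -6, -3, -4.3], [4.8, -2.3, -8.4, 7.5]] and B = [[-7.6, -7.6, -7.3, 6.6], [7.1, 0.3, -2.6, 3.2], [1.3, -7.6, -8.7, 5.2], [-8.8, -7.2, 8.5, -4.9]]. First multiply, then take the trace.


Tr(AB) = sum_i (AB)_{ii} where (AB)_{ii} = sum_k A_{ik} B_{ki}.
(AB)_{11} = 4.4*-7.6 + -0.6*7.1 + -1.8*1.3 + 6.3*-8.8 = -95.48
(AB)_{22} = -1.9*-7.6 + 3.9*0.3 + -3.2*-7.6 + 1.5*-7.2 = 29.13
(AB)_{33} = 2.3*-7.3 + -6*-2.6 + -3*-8.7 + -4.3*8.5 = -11.64
(AB)_{44} = 4.8*6.6 + -2.3*3.2 + -8.4*5.2 + 7.5*-4.9 = -56.11
Tr(AB) = -95.48 + 29.13 + -11.64 + -56.11 = -134.1

-134.1
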